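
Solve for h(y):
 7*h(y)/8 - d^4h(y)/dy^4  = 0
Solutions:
 h(y) = C1*exp(-14^(1/4)*y/2) + C2*exp(14^(1/4)*y/2) + C3*sin(14^(1/4)*y/2) + C4*cos(14^(1/4)*y/2)


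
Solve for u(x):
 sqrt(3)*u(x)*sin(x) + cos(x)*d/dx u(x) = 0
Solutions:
 u(x) = C1*cos(x)^(sqrt(3))


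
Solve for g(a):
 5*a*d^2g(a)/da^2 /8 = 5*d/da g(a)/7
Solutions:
 g(a) = C1 + C2*a^(15/7)


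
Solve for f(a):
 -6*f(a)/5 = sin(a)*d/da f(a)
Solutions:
 f(a) = C1*(cos(a) + 1)^(3/5)/(cos(a) - 1)^(3/5)


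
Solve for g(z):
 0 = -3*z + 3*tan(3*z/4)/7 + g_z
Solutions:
 g(z) = C1 + 3*z^2/2 + 4*log(cos(3*z/4))/7


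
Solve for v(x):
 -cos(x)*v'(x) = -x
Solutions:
 v(x) = C1 + Integral(x/cos(x), x)


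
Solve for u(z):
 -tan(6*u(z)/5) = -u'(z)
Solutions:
 u(z) = -5*asin(C1*exp(6*z/5))/6 + 5*pi/6
 u(z) = 5*asin(C1*exp(6*z/5))/6


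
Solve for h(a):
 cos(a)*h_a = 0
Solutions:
 h(a) = C1


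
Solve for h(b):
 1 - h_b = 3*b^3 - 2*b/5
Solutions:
 h(b) = C1 - 3*b^4/4 + b^2/5 + b


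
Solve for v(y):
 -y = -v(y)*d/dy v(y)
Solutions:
 v(y) = -sqrt(C1 + y^2)
 v(y) = sqrt(C1 + y^2)


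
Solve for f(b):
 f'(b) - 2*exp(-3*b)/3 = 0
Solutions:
 f(b) = C1 - 2*exp(-3*b)/9


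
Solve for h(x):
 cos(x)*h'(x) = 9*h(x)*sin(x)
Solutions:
 h(x) = C1/cos(x)^9


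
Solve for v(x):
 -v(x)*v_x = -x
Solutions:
 v(x) = -sqrt(C1 + x^2)
 v(x) = sqrt(C1 + x^2)


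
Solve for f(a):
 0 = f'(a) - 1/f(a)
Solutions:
 f(a) = -sqrt(C1 + 2*a)
 f(a) = sqrt(C1 + 2*a)


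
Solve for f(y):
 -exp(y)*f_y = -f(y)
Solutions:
 f(y) = C1*exp(-exp(-y))


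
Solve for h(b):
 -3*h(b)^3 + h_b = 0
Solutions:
 h(b) = -sqrt(2)*sqrt(-1/(C1 + 3*b))/2
 h(b) = sqrt(2)*sqrt(-1/(C1 + 3*b))/2


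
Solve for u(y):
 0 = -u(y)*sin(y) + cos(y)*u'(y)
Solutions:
 u(y) = C1/cos(y)


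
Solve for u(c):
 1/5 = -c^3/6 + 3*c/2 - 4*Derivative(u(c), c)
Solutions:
 u(c) = C1 - c^4/96 + 3*c^2/16 - c/20


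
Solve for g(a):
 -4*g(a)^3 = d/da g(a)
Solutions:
 g(a) = -sqrt(2)*sqrt(-1/(C1 - 4*a))/2
 g(a) = sqrt(2)*sqrt(-1/(C1 - 4*a))/2


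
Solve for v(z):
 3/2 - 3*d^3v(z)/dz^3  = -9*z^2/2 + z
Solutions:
 v(z) = C1 + C2*z + C3*z^2 + z^5/40 - z^4/72 + z^3/12


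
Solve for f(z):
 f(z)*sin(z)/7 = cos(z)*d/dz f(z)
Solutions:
 f(z) = C1/cos(z)^(1/7)


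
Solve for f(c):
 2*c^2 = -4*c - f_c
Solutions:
 f(c) = C1 - 2*c^3/3 - 2*c^2


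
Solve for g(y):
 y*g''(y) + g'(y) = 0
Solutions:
 g(y) = C1 + C2*log(y)


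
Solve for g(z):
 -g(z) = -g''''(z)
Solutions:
 g(z) = C1*exp(-z) + C2*exp(z) + C3*sin(z) + C4*cos(z)


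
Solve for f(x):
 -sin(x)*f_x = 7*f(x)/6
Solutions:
 f(x) = C1*(cos(x) + 1)^(7/12)/(cos(x) - 1)^(7/12)


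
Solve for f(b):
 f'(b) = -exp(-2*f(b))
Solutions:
 f(b) = log(-sqrt(C1 - 2*b))
 f(b) = log(C1 - 2*b)/2


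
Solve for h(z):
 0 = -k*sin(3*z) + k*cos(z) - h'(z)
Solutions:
 h(z) = C1 + k*sin(z) + k*cos(3*z)/3


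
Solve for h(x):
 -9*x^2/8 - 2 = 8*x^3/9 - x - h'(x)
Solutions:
 h(x) = C1 + 2*x^4/9 + 3*x^3/8 - x^2/2 + 2*x


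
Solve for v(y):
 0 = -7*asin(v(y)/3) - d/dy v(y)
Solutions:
 Integral(1/asin(_y/3), (_y, v(y))) = C1 - 7*y


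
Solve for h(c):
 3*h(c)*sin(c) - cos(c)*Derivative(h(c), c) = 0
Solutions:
 h(c) = C1/cos(c)^3


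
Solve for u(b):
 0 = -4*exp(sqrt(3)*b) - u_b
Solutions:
 u(b) = C1 - 4*sqrt(3)*exp(sqrt(3)*b)/3


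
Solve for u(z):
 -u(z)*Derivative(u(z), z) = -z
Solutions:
 u(z) = -sqrt(C1 + z^2)
 u(z) = sqrt(C1 + z^2)


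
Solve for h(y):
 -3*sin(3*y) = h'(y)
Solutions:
 h(y) = C1 + cos(3*y)


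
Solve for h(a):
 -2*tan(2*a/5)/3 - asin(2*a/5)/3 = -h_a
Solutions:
 h(a) = C1 + a*asin(2*a/5)/3 + sqrt(25 - 4*a^2)/6 - 5*log(cos(2*a/5))/3


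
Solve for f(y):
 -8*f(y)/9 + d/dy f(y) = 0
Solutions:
 f(y) = C1*exp(8*y/9)


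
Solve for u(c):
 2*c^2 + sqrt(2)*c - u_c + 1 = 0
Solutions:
 u(c) = C1 + 2*c^3/3 + sqrt(2)*c^2/2 + c


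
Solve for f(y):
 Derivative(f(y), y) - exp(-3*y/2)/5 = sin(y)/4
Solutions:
 f(y) = C1 - cos(y)/4 - 2*exp(-3*y/2)/15


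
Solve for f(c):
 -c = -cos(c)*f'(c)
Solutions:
 f(c) = C1 + Integral(c/cos(c), c)


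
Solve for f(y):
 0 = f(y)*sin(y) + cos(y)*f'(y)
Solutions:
 f(y) = C1*cos(y)


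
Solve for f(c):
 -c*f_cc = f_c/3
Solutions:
 f(c) = C1 + C2*c^(2/3)


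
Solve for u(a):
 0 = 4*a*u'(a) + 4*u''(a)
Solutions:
 u(a) = C1 + C2*erf(sqrt(2)*a/2)


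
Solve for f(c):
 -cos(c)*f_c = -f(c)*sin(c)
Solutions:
 f(c) = C1/cos(c)


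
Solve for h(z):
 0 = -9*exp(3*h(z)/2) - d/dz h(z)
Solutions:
 h(z) = 2*log(1/(C1 + 27*z))/3 + 2*log(2)/3
 h(z) = 2*log(2^(1/3)*(-3^(2/3) - 3*3^(1/6)*I)*(1/(C1 + 9*z))^(1/3)/6)
 h(z) = 2*log(2^(1/3)*(-3^(2/3) + 3*3^(1/6)*I)*(1/(C1 + 9*z))^(1/3)/6)


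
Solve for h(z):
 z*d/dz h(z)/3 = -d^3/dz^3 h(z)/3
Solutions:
 h(z) = C1 + Integral(C2*airyai(-z) + C3*airybi(-z), z)


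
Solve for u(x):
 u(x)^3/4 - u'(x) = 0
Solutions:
 u(x) = -sqrt(2)*sqrt(-1/(C1 + x))
 u(x) = sqrt(2)*sqrt(-1/(C1 + x))


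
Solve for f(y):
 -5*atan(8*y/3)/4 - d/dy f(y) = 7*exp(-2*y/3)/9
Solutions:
 f(y) = C1 - 5*y*atan(8*y/3)/4 + 15*log(64*y^2 + 9)/64 + 7*exp(-2*y/3)/6


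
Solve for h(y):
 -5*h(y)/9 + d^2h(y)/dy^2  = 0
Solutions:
 h(y) = C1*exp(-sqrt(5)*y/3) + C2*exp(sqrt(5)*y/3)


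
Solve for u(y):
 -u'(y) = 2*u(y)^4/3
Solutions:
 u(y) = (-1 - sqrt(3)*I)*(1/(C1 + 2*y))^(1/3)/2
 u(y) = (-1 + sqrt(3)*I)*(1/(C1 + 2*y))^(1/3)/2
 u(y) = (1/(C1 + 2*y))^(1/3)


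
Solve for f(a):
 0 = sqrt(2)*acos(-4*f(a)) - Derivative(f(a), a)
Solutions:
 Integral(1/acos(-4*_y), (_y, f(a))) = C1 + sqrt(2)*a


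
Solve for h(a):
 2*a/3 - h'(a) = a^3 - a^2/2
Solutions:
 h(a) = C1 - a^4/4 + a^3/6 + a^2/3


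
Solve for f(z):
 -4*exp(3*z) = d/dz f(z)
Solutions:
 f(z) = C1 - 4*exp(3*z)/3


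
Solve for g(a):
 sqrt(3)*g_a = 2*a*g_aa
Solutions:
 g(a) = C1 + C2*a^(sqrt(3)/2 + 1)


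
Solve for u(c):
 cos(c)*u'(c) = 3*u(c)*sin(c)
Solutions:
 u(c) = C1/cos(c)^3


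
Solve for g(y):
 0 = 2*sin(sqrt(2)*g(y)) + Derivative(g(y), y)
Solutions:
 g(y) = sqrt(2)*(pi - acos((-exp(2*sqrt(2)*C1) - exp(4*sqrt(2)*y))/(exp(2*sqrt(2)*C1) - exp(4*sqrt(2)*y)))/2)
 g(y) = sqrt(2)*acos((-exp(2*sqrt(2)*C1) - exp(4*sqrt(2)*y))/(exp(2*sqrt(2)*C1) - exp(4*sqrt(2)*y)))/2


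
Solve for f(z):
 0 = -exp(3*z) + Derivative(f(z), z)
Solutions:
 f(z) = C1 + exp(3*z)/3


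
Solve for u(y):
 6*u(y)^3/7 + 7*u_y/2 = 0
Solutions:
 u(y) = -7*sqrt(2)*sqrt(-1/(C1 - 12*y))/2
 u(y) = 7*sqrt(2)*sqrt(-1/(C1 - 12*y))/2


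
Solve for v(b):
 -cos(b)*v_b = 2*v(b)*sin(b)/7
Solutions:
 v(b) = C1*cos(b)^(2/7)


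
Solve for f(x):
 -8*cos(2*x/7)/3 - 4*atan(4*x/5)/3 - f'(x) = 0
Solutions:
 f(x) = C1 - 4*x*atan(4*x/5)/3 + 5*log(16*x^2 + 25)/6 - 28*sin(2*x/7)/3


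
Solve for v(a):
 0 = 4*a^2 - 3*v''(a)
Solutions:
 v(a) = C1 + C2*a + a^4/9


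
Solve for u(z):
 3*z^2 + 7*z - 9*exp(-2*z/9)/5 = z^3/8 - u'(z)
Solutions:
 u(z) = C1 + z^4/32 - z^3 - 7*z^2/2 - 81*exp(-2*z/9)/10


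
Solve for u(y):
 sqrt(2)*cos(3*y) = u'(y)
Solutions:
 u(y) = C1 + sqrt(2)*sin(3*y)/3


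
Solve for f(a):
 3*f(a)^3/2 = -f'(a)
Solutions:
 f(a) = -sqrt(-1/(C1 - 3*a))
 f(a) = sqrt(-1/(C1 - 3*a))


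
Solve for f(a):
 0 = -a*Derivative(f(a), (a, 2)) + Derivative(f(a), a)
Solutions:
 f(a) = C1 + C2*a^2


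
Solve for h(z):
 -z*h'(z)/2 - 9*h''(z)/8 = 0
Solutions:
 h(z) = C1 + C2*erf(sqrt(2)*z/3)


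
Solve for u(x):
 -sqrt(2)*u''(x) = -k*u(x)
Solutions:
 u(x) = C1*exp(-2^(3/4)*sqrt(k)*x/2) + C2*exp(2^(3/4)*sqrt(k)*x/2)


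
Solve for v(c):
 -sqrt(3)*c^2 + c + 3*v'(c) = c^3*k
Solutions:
 v(c) = C1 + c^4*k/12 + sqrt(3)*c^3/9 - c^2/6


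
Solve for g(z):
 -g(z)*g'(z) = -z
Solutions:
 g(z) = -sqrt(C1 + z^2)
 g(z) = sqrt(C1 + z^2)


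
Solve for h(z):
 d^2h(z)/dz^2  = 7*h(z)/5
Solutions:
 h(z) = C1*exp(-sqrt(35)*z/5) + C2*exp(sqrt(35)*z/5)


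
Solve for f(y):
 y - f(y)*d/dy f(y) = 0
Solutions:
 f(y) = -sqrt(C1 + y^2)
 f(y) = sqrt(C1 + y^2)


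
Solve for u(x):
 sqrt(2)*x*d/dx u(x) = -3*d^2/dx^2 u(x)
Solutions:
 u(x) = C1 + C2*erf(2^(3/4)*sqrt(3)*x/6)


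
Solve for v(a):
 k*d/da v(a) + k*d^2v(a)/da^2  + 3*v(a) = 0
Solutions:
 v(a) = C1*exp(a*(-1 + sqrt(k*(k - 12))/k)/2) + C2*exp(-a*(1 + sqrt(k*(k - 12))/k)/2)


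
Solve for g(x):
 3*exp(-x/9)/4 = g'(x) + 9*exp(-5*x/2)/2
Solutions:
 g(x) = C1 + 9*exp(-5*x/2)/5 - 27*exp(-x/9)/4


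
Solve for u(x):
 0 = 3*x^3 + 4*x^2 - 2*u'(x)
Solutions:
 u(x) = C1 + 3*x^4/8 + 2*x^3/3


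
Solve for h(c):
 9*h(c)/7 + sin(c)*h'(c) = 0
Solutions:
 h(c) = C1*(cos(c) + 1)^(9/14)/(cos(c) - 1)^(9/14)


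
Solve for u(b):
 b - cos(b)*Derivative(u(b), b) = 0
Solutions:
 u(b) = C1 + Integral(b/cos(b), b)


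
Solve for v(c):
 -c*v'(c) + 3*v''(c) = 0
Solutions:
 v(c) = C1 + C2*erfi(sqrt(6)*c/6)


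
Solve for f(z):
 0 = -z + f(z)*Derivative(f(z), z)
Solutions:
 f(z) = -sqrt(C1 + z^2)
 f(z) = sqrt(C1 + z^2)


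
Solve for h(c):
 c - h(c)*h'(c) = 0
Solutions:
 h(c) = -sqrt(C1 + c^2)
 h(c) = sqrt(C1 + c^2)


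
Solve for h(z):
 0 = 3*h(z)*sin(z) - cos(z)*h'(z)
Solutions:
 h(z) = C1/cos(z)^3


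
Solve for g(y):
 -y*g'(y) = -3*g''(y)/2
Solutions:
 g(y) = C1 + C2*erfi(sqrt(3)*y/3)


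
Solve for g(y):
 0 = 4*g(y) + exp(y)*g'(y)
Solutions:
 g(y) = C1*exp(4*exp(-y))


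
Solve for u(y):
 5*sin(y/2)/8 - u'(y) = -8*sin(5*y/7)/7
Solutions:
 u(y) = C1 - 5*cos(y/2)/4 - 8*cos(5*y/7)/5


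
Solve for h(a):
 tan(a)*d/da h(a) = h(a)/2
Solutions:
 h(a) = C1*sqrt(sin(a))


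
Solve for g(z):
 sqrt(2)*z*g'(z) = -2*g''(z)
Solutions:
 g(z) = C1 + C2*erf(2^(1/4)*z/2)


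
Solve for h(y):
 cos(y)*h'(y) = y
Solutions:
 h(y) = C1 + Integral(y/cos(y), y)


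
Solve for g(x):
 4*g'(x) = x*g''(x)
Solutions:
 g(x) = C1 + C2*x^5


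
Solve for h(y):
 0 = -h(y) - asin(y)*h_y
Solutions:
 h(y) = C1*exp(-Integral(1/asin(y), y))


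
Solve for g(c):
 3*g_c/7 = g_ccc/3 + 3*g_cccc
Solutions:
 g(c) = C1 + C2*exp(-c*(14*14^(1/3)/(81*sqrt(58965) + 19669)^(1/3) + 28 + 14^(2/3)*(81*sqrt(58965) + 19669)^(1/3))/756)*sin(14^(1/3)*sqrt(3)*c*(-14^(1/3)*(81*sqrt(58965) + 19669)^(1/3) + 14/(81*sqrt(58965) + 19669)^(1/3))/756) + C3*exp(-c*(14*14^(1/3)/(81*sqrt(58965) + 19669)^(1/3) + 28 + 14^(2/3)*(81*sqrt(58965) + 19669)^(1/3))/756)*cos(14^(1/3)*sqrt(3)*c*(-14^(1/3)*(81*sqrt(58965) + 19669)^(1/3) + 14/(81*sqrt(58965) + 19669)^(1/3))/756) + C4*exp(c*(-14 + 14*14^(1/3)/(81*sqrt(58965) + 19669)^(1/3) + 14^(2/3)*(81*sqrt(58965) + 19669)^(1/3))/378)


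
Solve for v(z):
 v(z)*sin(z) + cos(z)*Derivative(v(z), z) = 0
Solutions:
 v(z) = C1*cos(z)


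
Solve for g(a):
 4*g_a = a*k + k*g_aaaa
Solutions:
 g(a) = C1 + C2*exp(2^(2/3)*a*(1/k)^(1/3)) + C3*exp(2^(2/3)*a*(-1 + sqrt(3)*I)*(1/k)^(1/3)/2) + C4*exp(-2^(2/3)*a*(1 + sqrt(3)*I)*(1/k)^(1/3)/2) + a^2*k/8


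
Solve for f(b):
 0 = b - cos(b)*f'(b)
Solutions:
 f(b) = C1 + Integral(b/cos(b), b)


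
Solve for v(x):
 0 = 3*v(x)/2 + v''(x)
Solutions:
 v(x) = C1*sin(sqrt(6)*x/2) + C2*cos(sqrt(6)*x/2)


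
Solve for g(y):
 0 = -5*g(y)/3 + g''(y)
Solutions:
 g(y) = C1*exp(-sqrt(15)*y/3) + C2*exp(sqrt(15)*y/3)


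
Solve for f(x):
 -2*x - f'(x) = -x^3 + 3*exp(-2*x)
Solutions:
 f(x) = C1 + x^4/4 - x^2 + 3*exp(-2*x)/2


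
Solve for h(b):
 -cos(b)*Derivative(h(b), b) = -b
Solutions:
 h(b) = C1 + Integral(b/cos(b), b)


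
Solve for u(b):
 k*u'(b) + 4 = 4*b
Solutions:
 u(b) = C1 + 2*b^2/k - 4*b/k


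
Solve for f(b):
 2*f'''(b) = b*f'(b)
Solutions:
 f(b) = C1 + Integral(C2*airyai(2^(2/3)*b/2) + C3*airybi(2^(2/3)*b/2), b)


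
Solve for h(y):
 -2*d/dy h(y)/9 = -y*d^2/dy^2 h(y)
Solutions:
 h(y) = C1 + C2*y^(11/9)


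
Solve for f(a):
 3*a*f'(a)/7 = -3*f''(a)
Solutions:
 f(a) = C1 + C2*erf(sqrt(14)*a/14)


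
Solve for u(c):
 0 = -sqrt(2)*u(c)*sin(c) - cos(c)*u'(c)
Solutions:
 u(c) = C1*cos(c)^(sqrt(2))


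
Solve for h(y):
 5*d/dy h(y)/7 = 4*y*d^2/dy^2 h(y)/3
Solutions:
 h(y) = C1 + C2*y^(43/28)


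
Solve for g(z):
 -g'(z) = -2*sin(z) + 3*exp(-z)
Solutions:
 g(z) = C1 - 2*cos(z) + 3*exp(-z)


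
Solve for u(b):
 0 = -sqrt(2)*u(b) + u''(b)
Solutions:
 u(b) = C1*exp(-2^(1/4)*b) + C2*exp(2^(1/4)*b)


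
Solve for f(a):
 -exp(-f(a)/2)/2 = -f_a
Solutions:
 f(a) = 2*log(C1 + a/4)


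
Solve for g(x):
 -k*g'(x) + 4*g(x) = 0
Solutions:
 g(x) = C1*exp(4*x/k)


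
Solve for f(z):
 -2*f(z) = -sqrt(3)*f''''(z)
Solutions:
 f(z) = C1*exp(-2^(1/4)*3^(7/8)*z/3) + C2*exp(2^(1/4)*3^(7/8)*z/3) + C3*sin(2^(1/4)*3^(7/8)*z/3) + C4*cos(2^(1/4)*3^(7/8)*z/3)


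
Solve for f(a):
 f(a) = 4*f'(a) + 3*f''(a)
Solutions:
 f(a) = C1*exp(a*(-2 + sqrt(7))/3) + C2*exp(-a*(2 + sqrt(7))/3)


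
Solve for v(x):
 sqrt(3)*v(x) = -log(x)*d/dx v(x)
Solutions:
 v(x) = C1*exp(-sqrt(3)*li(x))


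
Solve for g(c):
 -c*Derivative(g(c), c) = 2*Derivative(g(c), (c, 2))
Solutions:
 g(c) = C1 + C2*erf(c/2)


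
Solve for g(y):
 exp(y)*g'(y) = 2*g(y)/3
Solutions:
 g(y) = C1*exp(-2*exp(-y)/3)


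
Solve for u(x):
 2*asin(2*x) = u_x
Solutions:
 u(x) = C1 + 2*x*asin(2*x) + sqrt(1 - 4*x^2)


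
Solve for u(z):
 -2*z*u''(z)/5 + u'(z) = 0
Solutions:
 u(z) = C1 + C2*z^(7/2)


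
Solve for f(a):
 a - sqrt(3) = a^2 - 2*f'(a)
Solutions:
 f(a) = C1 + a^3/6 - a^2/4 + sqrt(3)*a/2


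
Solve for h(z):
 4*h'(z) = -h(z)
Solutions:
 h(z) = C1*exp(-z/4)


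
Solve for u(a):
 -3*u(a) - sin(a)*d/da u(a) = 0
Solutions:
 u(a) = C1*(cos(a) + 1)^(3/2)/(cos(a) - 1)^(3/2)


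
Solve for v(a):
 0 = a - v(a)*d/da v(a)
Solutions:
 v(a) = -sqrt(C1 + a^2)
 v(a) = sqrt(C1 + a^2)


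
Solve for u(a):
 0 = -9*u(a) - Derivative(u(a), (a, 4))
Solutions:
 u(a) = (C1*sin(sqrt(6)*a/2) + C2*cos(sqrt(6)*a/2))*exp(-sqrt(6)*a/2) + (C3*sin(sqrt(6)*a/2) + C4*cos(sqrt(6)*a/2))*exp(sqrt(6)*a/2)


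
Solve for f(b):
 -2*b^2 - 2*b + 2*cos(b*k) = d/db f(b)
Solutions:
 f(b) = C1 - 2*b^3/3 - b^2 + 2*sin(b*k)/k


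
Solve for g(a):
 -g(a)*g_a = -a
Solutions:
 g(a) = -sqrt(C1 + a^2)
 g(a) = sqrt(C1 + a^2)


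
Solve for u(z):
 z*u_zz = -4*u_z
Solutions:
 u(z) = C1 + C2/z^3


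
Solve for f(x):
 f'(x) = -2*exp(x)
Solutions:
 f(x) = C1 - 2*exp(x)


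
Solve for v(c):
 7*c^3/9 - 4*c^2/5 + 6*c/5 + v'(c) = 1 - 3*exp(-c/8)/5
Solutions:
 v(c) = C1 - 7*c^4/36 + 4*c^3/15 - 3*c^2/5 + c + 24*exp(-c/8)/5


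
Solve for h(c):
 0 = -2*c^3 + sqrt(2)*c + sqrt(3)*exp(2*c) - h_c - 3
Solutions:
 h(c) = C1 - c^4/2 + sqrt(2)*c^2/2 - 3*c + sqrt(3)*exp(2*c)/2


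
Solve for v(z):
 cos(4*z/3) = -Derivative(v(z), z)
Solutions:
 v(z) = C1 - 3*sin(4*z/3)/4


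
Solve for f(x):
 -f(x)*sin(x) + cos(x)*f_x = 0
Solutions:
 f(x) = C1/cos(x)


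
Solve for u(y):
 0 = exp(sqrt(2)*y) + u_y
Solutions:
 u(y) = C1 - sqrt(2)*exp(sqrt(2)*y)/2


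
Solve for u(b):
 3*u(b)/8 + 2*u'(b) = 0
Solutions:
 u(b) = C1*exp(-3*b/16)


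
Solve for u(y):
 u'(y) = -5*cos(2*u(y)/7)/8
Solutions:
 5*y/8 - 7*log(sin(2*u(y)/7) - 1)/4 + 7*log(sin(2*u(y)/7) + 1)/4 = C1


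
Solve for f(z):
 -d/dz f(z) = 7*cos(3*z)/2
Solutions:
 f(z) = C1 - 7*sin(3*z)/6


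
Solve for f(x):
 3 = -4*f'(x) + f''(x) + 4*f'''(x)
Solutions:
 f(x) = C1 + C2*exp(x*(-1 + sqrt(65))/8) + C3*exp(-x*(1 + sqrt(65))/8) - 3*x/4


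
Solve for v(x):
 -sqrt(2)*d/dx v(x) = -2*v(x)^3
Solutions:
 v(x) = -sqrt(2)*sqrt(-1/(C1 + sqrt(2)*x))/2
 v(x) = sqrt(2)*sqrt(-1/(C1 + sqrt(2)*x))/2


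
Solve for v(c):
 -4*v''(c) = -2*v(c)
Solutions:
 v(c) = C1*exp(-sqrt(2)*c/2) + C2*exp(sqrt(2)*c/2)


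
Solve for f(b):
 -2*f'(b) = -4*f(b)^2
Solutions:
 f(b) = -1/(C1 + 2*b)


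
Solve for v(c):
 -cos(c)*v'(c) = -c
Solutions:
 v(c) = C1 + Integral(c/cos(c), c)


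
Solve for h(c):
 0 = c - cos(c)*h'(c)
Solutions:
 h(c) = C1 + Integral(c/cos(c), c)


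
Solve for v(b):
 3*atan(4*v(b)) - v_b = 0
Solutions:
 Integral(1/atan(4*_y), (_y, v(b))) = C1 + 3*b


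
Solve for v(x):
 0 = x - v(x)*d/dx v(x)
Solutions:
 v(x) = -sqrt(C1 + x^2)
 v(x) = sqrt(C1 + x^2)


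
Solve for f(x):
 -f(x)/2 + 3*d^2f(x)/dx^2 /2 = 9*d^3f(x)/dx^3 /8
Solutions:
 f(x) = C1*exp(x*(8*2^(2/3)/(9*sqrt(17) + 49)^(1/3) + 2^(1/3)*(9*sqrt(17) + 49)^(1/3) + 8)/18)*sin(2^(1/3)*sqrt(3)*x*(-(9*sqrt(17) + 49)^(1/3) + 8*2^(1/3)/(9*sqrt(17) + 49)^(1/3))/18) + C2*exp(x*(8*2^(2/3)/(9*sqrt(17) + 49)^(1/3) + 2^(1/3)*(9*sqrt(17) + 49)^(1/3) + 8)/18)*cos(2^(1/3)*sqrt(3)*x*(-(9*sqrt(17) + 49)^(1/3) + 8*2^(1/3)/(9*sqrt(17) + 49)^(1/3))/18) + C3*exp(x*(-2^(1/3)*(9*sqrt(17) + 49)^(1/3) - 8*2^(2/3)/(9*sqrt(17) + 49)^(1/3) + 4)/9)


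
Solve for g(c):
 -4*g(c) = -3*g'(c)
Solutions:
 g(c) = C1*exp(4*c/3)


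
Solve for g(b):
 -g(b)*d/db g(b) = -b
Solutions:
 g(b) = -sqrt(C1 + b^2)
 g(b) = sqrt(C1 + b^2)


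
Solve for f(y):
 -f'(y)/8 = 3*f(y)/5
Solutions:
 f(y) = C1*exp(-24*y/5)


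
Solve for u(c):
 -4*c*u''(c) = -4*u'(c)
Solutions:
 u(c) = C1 + C2*c^2


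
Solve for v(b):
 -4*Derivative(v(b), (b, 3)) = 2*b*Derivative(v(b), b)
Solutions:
 v(b) = C1 + Integral(C2*airyai(-2^(2/3)*b/2) + C3*airybi(-2^(2/3)*b/2), b)


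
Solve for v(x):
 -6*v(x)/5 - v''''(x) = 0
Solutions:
 v(x) = (C1*sin(10^(3/4)*3^(1/4)*x/10) + C2*cos(10^(3/4)*3^(1/4)*x/10))*exp(-10^(3/4)*3^(1/4)*x/10) + (C3*sin(10^(3/4)*3^(1/4)*x/10) + C4*cos(10^(3/4)*3^(1/4)*x/10))*exp(10^(3/4)*3^(1/4)*x/10)


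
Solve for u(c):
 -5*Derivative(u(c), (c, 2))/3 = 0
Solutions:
 u(c) = C1 + C2*c


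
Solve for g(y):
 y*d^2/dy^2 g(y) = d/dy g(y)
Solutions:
 g(y) = C1 + C2*y^2


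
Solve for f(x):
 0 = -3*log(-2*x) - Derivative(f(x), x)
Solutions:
 f(x) = C1 - 3*x*log(-x) + 3*x*(1 - log(2))


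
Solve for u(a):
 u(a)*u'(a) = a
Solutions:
 u(a) = -sqrt(C1 + a^2)
 u(a) = sqrt(C1 + a^2)


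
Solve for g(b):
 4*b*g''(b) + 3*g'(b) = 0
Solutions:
 g(b) = C1 + C2*b^(1/4)


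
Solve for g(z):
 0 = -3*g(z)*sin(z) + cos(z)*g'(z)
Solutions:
 g(z) = C1/cos(z)^3


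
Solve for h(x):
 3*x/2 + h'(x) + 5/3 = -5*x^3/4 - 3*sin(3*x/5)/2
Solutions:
 h(x) = C1 - 5*x^4/16 - 3*x^2/4 - 5*x/3 + 5*cos(3*x/5)/2


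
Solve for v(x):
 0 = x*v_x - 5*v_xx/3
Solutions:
 v(x) = C1 + C2*erfi(sqrt(30)*x/10)


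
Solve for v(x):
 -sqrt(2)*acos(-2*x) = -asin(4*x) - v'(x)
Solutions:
 v(x) = C1 - x*asin(4*x) - sqrt(1 - 16*x^2)/4 + sqrt(2)*(x*acos(-2*x) + sqrt(1 - 4*x^2)/2)


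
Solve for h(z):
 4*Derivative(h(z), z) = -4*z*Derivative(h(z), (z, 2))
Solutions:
 h(z) = C1 + C2*log(z)


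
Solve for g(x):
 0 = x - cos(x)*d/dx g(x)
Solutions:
 g(x) = C1 + Integral(x/cos(x), x)


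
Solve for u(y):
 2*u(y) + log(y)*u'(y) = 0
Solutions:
 u(y) = C1*exp(-2*li(y))


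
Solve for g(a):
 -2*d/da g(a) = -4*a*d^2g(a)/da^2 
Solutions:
 g(a) = C1 + C2*a^(3/2)


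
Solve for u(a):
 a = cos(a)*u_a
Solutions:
 u(a) = C1 + Integral(a/cos(a), a)


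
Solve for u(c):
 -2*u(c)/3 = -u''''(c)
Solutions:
 u(c) = C1*exp(-2^(1/4)*3^(3/4)*c/3) + C2*exp(2^(1/4)*3^(3/4)*c/3) + C3*sin(2^(1/4)*3^(3/4)*c/3) + C4*cos(2^(1/4)*3^(3/4)*c/3)


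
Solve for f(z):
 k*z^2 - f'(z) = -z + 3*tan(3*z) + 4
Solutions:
 f(z) = C1 + k*z^3/3 + z^2/2 - 4*z + log(cos(3*z))


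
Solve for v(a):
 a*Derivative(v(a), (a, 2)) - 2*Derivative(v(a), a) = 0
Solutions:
 v(a) = C1 + C2*a^3


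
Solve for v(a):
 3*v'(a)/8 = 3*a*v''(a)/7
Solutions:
 v(a) = C1 + C2*a^(15/8)


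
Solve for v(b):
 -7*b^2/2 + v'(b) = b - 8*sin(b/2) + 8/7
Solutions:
 v(b) = C1 + 7*b^3/6 + b^2/2 + 8*b/7 + 16*cos(b/2)


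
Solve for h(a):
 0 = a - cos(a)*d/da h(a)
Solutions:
 h(a) = C1 + Integral(a/cos(a), a)


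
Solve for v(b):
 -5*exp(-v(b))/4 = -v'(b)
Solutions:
 v(b) = log(C1 + 5*b/4)


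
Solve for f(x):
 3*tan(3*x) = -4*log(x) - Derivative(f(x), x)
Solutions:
 f(x) = C1 - 4*x*log(x) + 4*x + log(cos(3*x))


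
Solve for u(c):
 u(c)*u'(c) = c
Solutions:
 u(c) = -sqrt(C1 + c^2)
 u(c) = sqrt(C1 + c^2)


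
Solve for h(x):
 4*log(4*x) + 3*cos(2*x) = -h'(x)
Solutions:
 h(x) = C1 - 4*x*log(x) - 8*x*log(2) + 4*x - 3*sin(2*x)/2


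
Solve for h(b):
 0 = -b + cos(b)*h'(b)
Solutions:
 h(b) = C1 + Integral(b/cos(b), b)


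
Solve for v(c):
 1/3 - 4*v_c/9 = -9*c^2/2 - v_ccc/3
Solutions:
 v(c) = C1 + C2*exp(-2*sqrt(3)*c/3) + C3*exp(2*sqrt(3)*c/3) + 27*c^3/8 + 255*c/16


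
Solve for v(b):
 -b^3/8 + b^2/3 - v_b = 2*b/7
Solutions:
 v(b) = C1 - b^4/32 + b^3/9 - b^2/7


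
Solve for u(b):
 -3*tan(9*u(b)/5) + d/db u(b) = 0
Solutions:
 u(b) = -5*asin(C1*exp(27*b/5))/9 + 5*pi/9
 u(b) = 5*asin(C1*exp(27*b/5))/9


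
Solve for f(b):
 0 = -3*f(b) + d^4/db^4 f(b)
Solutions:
 f(b) = C1*exp(-3^(1/4)*b) + C2*exp(3^(1/4)*b) + C3*sin(3^(1/4)*b) + C4*cos(3^(1/4)*b)


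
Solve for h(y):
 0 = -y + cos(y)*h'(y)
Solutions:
 h(y) = C1 + Integral(y/cos(y), y)


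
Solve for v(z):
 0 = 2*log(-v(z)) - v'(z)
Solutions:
 -li(-v(z)) = C1 + 2*z


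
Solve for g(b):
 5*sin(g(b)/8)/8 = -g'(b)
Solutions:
 5*b/8 + 4*log(cos(g(b)/8) - 1) - 4*log(cos(g(b)/8) + 1) = C1


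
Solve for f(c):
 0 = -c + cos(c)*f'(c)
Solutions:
 f(c) = C1 + Integral(c/cos(c), c)


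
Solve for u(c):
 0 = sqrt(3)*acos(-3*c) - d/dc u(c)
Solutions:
 u(c) = C1 + sqrt(3)*(c*acos(-3*c) + sqrt(1 - 9*c^2)/3)


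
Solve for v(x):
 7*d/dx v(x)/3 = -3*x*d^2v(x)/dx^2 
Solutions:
 v(x) = C1 + C2*x^(2/9)


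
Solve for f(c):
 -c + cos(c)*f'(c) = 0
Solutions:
 f(c) = C1 + Integral(c/cos(c), c)


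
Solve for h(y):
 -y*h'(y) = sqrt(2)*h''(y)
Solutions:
 h(y) = C1 + C2*erf(2^(1/4)*y/2)


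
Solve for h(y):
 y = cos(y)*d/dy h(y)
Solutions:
 h(y) = C1 + Integral(y/cos(y), y)


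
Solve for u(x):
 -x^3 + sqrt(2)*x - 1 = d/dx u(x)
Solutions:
 u(x) = C1 - x^4/4 + sqrt(2)*x^2/2 - x


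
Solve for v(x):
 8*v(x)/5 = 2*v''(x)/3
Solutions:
 v(x) = C1*exp(-2*sqrt(15)*x/5) + C2*exp(2*sqrt(15)*x/5)


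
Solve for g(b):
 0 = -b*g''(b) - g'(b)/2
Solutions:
 g(b) = C1 + C2*sqrt(b)


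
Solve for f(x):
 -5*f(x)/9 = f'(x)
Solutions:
 f(x) = C1*exp(-5*x/9)


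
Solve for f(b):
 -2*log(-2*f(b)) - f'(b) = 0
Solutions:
 Integral(1/(log(-_y) + log(2)), (_y, f(b)))/2 = C1 - b


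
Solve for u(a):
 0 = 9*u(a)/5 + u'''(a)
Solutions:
 u(a) = C3*exp(-15^(2/3)*a/5) + (C1*sin(3*3^(1/6)*5^(2/3)*a/10) + C2*cos(3*3^(1/6)*5^(2/3)*a/10))*exp(15^(2/3)*a/10)


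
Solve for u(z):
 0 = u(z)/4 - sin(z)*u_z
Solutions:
 u(z) = C1*(cos(z) - 1)^(1/8)/(cos(z) + 1)^(1/8)


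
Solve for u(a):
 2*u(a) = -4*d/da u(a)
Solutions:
 u(a) = C1*exp(-a/2)


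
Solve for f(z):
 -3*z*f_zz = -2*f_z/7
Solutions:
 f(z) = C1 + C2*z^(23/21)


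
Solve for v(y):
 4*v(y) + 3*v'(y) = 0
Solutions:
 v(y) = C1*exp(-4*y/3)


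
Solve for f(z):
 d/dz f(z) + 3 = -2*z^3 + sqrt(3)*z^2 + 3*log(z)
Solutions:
 f(z) = C1 - z^4/2 + sqrt(3)*z^3/3 + 3*z*log(z) - 6*z


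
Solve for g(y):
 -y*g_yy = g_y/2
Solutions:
 g(y) = C1 + C2*sqrt(y)


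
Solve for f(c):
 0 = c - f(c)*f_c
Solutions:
 f(c) = -sqrt(C1 + c^2)
 f(c) = sqrt(C1 + c^2)


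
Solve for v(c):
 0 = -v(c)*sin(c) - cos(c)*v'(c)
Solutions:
 v(c) = C1*cos(c)


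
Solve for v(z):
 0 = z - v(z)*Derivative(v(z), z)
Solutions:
 v(z) = -sqrt(C1 + z^2)
 v(z) = sqrt(C1 + z^2)


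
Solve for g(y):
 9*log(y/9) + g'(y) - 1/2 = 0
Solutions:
 g(y) = C1 - 9*y*log(y) + 19*y/2 + y*log(387420489)


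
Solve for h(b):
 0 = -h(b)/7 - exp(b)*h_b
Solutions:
 h(b) = C1*exp(exp(-b)/7)


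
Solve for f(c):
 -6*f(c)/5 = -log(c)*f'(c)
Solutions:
 f(c) = C1*exp(6*li(c)/5)


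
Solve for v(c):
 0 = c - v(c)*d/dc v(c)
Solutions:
 v(c) = -sqrt(C1 + c^2)
 v(c) = sqrt(C1 + c^2)


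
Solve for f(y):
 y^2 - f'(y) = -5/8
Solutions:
 f(y) = C1 + y^3/3 + 5*y/8


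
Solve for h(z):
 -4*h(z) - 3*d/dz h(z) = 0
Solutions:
 h(z) = C1*exp(-4*z/3)


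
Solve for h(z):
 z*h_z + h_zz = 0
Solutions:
 h(z) = C1 + C2*erf(sqrt(2)*z/2)


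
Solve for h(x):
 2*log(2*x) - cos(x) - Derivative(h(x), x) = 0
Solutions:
 h(x) = C1 + 2*x*log(x) - 2*x + 2*x*log(2) - sin(x)


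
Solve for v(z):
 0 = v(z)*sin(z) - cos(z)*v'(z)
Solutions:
 v(z) = C1/cos(z)


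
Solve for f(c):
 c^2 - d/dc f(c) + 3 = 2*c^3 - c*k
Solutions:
 f(c) = C1 - c^4/2 + c^3/3 + c^2*k/2 + 3*c


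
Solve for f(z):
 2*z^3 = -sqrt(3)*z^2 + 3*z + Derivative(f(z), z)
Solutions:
 f(z) = C1 + z^4/2 + sqrt(3)*z^3/3 - 3*z^2/2


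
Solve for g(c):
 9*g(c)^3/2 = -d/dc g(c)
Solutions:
 g(c) = -sqrt(-1/(C1 - 9*c))
 g(c) = sqrt(-1/(C1 - 9*c))


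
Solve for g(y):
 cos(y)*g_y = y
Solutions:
 g(y) = C1 + Integral(y/cos(y), y)


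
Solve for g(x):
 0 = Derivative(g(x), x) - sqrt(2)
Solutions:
 g(x) = C1 + sqrt(2)*x


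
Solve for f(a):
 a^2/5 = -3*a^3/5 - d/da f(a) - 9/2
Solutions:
 f(a) = C1 - 3*a^4/20 - a^3/15 - 9*a/2


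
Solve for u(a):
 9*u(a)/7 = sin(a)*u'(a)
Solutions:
 u(a) = C1*(cos(a) - 1)^(9/14)/(cos(a) + 1)^(9/14)


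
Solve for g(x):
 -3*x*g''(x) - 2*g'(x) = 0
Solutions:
 g(x) = C1 + C2*x^(1/3)


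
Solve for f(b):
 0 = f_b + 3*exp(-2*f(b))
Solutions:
 f(b) = log(-sqrt(C1 - 6*b))
 f(b) = log(C1 - 6*b)/2


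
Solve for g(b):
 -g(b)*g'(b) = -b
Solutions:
 g(b) = -sqrt(C1 + b^2)
 g(b) = sqrt(C1 + b^2)


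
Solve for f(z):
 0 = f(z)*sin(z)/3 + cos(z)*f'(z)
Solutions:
 f(z) = C1*cos(z)^(1/3)


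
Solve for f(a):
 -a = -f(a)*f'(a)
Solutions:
 f(a) = -sqrt(C1 + a^2)
 f(a) = sqrt(C1 + a^2)


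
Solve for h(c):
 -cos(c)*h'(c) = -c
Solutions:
 h(c) = C1 + Integral(c/cos(c), c)


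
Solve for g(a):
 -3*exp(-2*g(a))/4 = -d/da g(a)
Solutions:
 g(a) = log(-sqrt(C1 + 6*a)) - log(2)
 g(a) = log(C1 + 6*a)/2 - log(2)


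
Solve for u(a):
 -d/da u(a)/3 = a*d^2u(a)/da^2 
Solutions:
 u(a) = C1 + C2*a^(2/3)


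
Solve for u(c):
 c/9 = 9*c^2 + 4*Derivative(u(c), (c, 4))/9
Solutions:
 u(c) = C1 + C2*c + C3*c^2 + C4*c^3 - 9*c^6/160 + c^5/480


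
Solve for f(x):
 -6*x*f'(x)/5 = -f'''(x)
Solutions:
 f(x) = C1 + Integral(C2*airyai(5^(2/3)*6^(1/3)*x/5) + C3*airybi(5^(2/3)*6^(1/3)*x/5), x)


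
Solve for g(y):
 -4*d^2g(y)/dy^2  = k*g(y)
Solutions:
 g(y) = C1*exp(-y*sqrt(-k)/2) + C2*exp(y*sqrt(-k)/2)


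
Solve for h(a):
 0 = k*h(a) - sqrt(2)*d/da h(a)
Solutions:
 h(a) = C1*exp(sqrt(2)*a*k/2)


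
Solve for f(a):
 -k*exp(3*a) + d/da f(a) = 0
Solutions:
 f(a) = C1 + k*exp(3*a)/3


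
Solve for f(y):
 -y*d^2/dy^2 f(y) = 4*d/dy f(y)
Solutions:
 f(y) = C1 + C2/y^3


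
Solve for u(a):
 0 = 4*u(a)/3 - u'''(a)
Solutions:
 u(a) = C3*exp(6^(2/3)*a/3) + (C1*sin(2^(2/3)*3^(1/6)*a/2) + C2*cos(2^(2/3)*3^(1/6)*a/2))*exp(-6^(2/3)*a/6)


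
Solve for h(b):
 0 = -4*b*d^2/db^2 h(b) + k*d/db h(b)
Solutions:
 h(b) = C1 + b^(re(k)/4 + 1)*(C2*sin(log(b)*Abs(im(k))/4) + C3*cos(log(b)*im(k)/4))


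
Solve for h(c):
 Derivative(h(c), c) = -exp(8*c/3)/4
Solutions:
 h(c) = C1 - 3*exp(8*c/3)/32


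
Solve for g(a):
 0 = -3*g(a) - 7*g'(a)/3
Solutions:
 g(a) = C1*exp(-9*a/7)


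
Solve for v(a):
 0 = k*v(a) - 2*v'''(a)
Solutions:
 v(a) = C1*exp(2^(2/3)*a*k^(1/3)/2) + C2*exp(2^(2/3)*a*k^(1/3)*(-1 + sqrt(3)*I)/4) + C3*exp(-2^(2/3)*a*k^(1/3)*(1 + sqrt(3)*I)/4)


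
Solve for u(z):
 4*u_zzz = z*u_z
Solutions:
 u(z) = C1 + Integral(C2*airyai(2^(1/3)*z/2) + C3*airybi(2^(1/3)*z/2), z)


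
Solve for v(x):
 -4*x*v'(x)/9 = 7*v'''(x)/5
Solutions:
 v(x) = C1 + Integral(C2*airyai(-2940^(1/3)*x/21) + C3*airybi(-2940^(1/3)*x/21), x)


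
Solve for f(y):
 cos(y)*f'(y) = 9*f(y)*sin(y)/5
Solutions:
 f(y) = C1/cos(y)^(9/5)


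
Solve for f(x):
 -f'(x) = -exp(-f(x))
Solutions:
 f(x) = log(C1 + x)


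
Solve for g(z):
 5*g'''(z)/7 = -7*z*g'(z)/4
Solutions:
 g(z) = C1 + Integral(C2*airyai(-50^(1/3)*7^(2/3)*z/10) + C3*airybi(-50^(1/3)*7^(2/3)*z/10), z)


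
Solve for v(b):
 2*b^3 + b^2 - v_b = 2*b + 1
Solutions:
 v(b) = C1 + b^4/2 + b^3/3 - b^2 - b


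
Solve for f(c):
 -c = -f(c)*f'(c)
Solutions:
 f(c) = -sqrt(C1 + c^2)
 f(c) = sqrt(C1 + c^2)


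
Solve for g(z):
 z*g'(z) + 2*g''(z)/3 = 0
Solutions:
 g(z) = C1 + C2*erf(sqrt(3)*z/2)


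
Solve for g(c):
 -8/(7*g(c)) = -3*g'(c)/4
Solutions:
 g(c) = -sqrt(C1 + 1344*c)/21
 g(c) = sqrt(C1 + 1344*c)/21


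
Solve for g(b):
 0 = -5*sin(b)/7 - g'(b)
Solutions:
 g(b) = C1 + 5*cos(b)/7


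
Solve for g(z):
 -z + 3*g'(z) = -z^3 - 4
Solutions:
 g(z) = C1 - z^4/12 + z^2/6 - 4*z/3


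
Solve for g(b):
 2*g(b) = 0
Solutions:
 g(b) = 0


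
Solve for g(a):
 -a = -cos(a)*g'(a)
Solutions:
 g(a) = C1 + Integral(a/cos(a), a)


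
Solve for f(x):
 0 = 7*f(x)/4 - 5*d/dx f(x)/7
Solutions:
 f(x) = C1*exp(49*x/20)


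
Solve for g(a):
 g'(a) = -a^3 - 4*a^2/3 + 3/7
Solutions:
 g(a) = C1 - a^4/4 - 4*a^3/9 + 3*a/7


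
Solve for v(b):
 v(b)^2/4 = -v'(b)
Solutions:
 v(b) = 4/(C1 + b)


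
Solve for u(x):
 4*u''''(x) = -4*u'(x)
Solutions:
 u(x) = C1 + C4*exp(-x) + (C2*sin(sqrt(3)*x/2) + C3*cos(sqrt(3)*x/2))*exp(x/2)


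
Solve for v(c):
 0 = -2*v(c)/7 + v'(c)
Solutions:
 v(c) = C1*exp(2*c/7)


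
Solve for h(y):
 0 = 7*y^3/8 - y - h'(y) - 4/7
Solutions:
 h(y) = C1 + 7*y^4/32 - y^2/2 - 4*y/7


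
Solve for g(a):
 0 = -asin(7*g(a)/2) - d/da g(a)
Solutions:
 Integral(1/asin(7*_y/2), (_y, g(a))) = C1 - a


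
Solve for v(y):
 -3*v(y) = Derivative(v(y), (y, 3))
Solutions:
 v(y) = C3*exp(-3^(1/3)*y) + (C1*sin(3^(5/6)*y/2) + C2*cos(3^(5/6)*y/2))*exp(3^(1/3)*y/2)


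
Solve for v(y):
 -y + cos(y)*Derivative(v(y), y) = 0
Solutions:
 v(y) = C1 + Integral(y/cos(y), y)


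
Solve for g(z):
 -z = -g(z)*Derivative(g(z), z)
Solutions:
 g(z) = -sqrt(C1 + z^2)
 g(z) = sqrt(C1 + z^2)


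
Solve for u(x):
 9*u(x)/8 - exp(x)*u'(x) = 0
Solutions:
 u(x) = C1*exp(-9*exp(-x)/8)


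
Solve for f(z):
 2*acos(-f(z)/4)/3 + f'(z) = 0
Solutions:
 Integral(1/acos(-_y/4), (_y, f(z))) = C1 - 2*z/3


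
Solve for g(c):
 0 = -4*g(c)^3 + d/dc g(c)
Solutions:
 g(c) = -sqrt(2)*sqrt(-1/(C1 + 4*c))/2
 g(c) = sqrt(2)*sqrt(-1/(C1 + 4*c))/2


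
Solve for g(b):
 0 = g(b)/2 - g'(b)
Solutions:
 g(b) = C1*exp(b/2)


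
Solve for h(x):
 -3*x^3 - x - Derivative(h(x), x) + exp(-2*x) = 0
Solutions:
 h(x) = C1 - 3*x^4/4 - x^2/2 - exp(-2*x)/2


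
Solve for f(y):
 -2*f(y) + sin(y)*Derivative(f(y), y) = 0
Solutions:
 f(y) = C1*(cos(y) - 1)/(cos(y) + 1)


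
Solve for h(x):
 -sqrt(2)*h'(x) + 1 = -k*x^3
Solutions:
 h(x) = C1 + sqrt(2)*k*x^4/8 + sqrt(2)*x/2


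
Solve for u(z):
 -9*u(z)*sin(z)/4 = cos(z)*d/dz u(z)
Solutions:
 u(z) = C1*cos(z)^(9/4)


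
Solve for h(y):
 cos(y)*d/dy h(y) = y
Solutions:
 h(y) = C1 + Integral(y/cos(y), y)


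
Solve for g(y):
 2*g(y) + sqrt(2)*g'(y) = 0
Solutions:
 g(y) = C1*exp(-sqrt(2)*y)


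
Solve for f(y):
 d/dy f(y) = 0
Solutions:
 f(y) = C1


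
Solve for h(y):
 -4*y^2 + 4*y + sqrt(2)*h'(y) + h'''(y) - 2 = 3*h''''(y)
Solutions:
 h(y) = C1 + C2*exp(y*(-2^(2/3)*(2 + 243*sqrt(2) + sqrt(-4 + (2 + 243*sqrt(2))^2))^(1/3) - 2*2^(1/3)/(2 + 243*sqrt(2) + sqrt(-4 + (2 + 243*sqrt(2))^2))^(1/3) + 4)/36)*sin(2^(1/3)*sqrt(3)*y*(-2^(1/3)*(2 + 243*sqrt(2) + sqrt(-4 + (2 + 243*sqrt(2))^2))^(1/3) + 2/(2 + 243*sqrt(2) + sqrt(-4 + (2 + 243*sqrt(2))^2))^(1/3))/36) + C3*exp(y*(-2^(2/3)*(2 + 243*sqrt(2) + sqrt(-4 + (2 + 243*sqrt(2))^2))^(1/3) - 2*2^(1/3)/(2 + 243*sqrt(2) + sqrt(-4 + (2 + 243*sqrt(2))^2))^(1/3) + 4)/36)*cos(2^(1/3)*sqrt(3)*y*(-2^(1/3)*(2 + 243*sqrt(2) + sqrt(-4 + (2 + 243*sqrt(2))^2))^(1/3) + 2/(2 + 243*sqrt(2) + sqrt(-4 + (2 + 243*sqrt(2))^2))^(1/3))/36) + C4*exp(y*(2*2^(1/3)/(2 + 243*sqrt(2) + sqrt(-4 + (2 + 243*sqrt(2))^2))^(1/3) + 2 + 2^(2/3)*(2 + 243*sqrt(2) + sqrt(-4 + (2 + 243*sqrt(2))^2))^(1/3))/18) + 2*sqrt(2)*y^3/3 - sqrt(2)*y^2 - 4*y + sqrt(2)*y


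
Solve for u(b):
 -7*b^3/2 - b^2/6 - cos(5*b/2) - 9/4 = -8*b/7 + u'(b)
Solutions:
 u(b) = C1 - 7*b^4/8 - b^3/18 + 4*b^2/7 - 9*b/4 - 2*sin(5*b/2)/5


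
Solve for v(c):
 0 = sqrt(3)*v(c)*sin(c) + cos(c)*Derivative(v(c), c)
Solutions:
 v(c) = C1*cos(c)^(sqrt(3))


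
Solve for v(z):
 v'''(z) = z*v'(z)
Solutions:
 v(z) = C1 + Integral(C2*airyai(z) + C3*airybi(z), z)


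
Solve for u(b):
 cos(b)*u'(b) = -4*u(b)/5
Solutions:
 u(b) = C1*(sin(b) - 1)^(2/5)/(sin(b) + 1)^(2/5)


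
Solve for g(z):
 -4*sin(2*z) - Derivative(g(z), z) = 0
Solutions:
 g(z) = C1 + 2*cos(2*z)


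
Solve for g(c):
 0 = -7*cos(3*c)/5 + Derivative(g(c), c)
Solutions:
 g(c) = C1 + 7*sin(3*c)/15


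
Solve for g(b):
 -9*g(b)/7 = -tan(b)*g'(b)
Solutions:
 g(b) = C1*sin(b)^(9/7)


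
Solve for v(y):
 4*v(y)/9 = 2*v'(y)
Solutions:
 v(y) = C1*exp(2*y/9)


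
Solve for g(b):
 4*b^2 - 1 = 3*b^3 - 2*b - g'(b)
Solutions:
 g(b) = C1 + 3*b^4/4 - 4*b^3/3 - b^2 + b


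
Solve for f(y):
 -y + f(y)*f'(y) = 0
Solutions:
 f(y) = -sqrt(C1 + y^2)
 f(y) = sqrt(C1 + y^2)


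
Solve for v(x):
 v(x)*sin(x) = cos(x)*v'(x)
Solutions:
 v(x) = C1/cos(x)


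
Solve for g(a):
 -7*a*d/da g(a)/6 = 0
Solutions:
 g(a) = C1


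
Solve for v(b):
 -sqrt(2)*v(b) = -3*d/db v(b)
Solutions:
 v(b) = C1*exp(sqrt(2)*b/3)


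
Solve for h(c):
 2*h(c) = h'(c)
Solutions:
 h(c) = C1*exp(2*c)


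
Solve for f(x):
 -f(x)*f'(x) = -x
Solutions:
 f(x) = -sqrt(C1 + x^2)
 f(x) = sqrt(C1 + x^2)


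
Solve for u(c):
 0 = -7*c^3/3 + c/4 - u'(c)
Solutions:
 u(c) = C1 - 7*c^4/12 + c^2/8


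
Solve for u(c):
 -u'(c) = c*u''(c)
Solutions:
 u(c) = C1 + C2*log(c)


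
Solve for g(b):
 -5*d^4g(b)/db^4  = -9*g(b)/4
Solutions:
 g(b) = C1*exp(-5^(3/4)*sqrt(6)*b/10) + C2*exp(5^(3/4)*sqrt(6)*b/10) + C3*sin(5^(3/4)*sqrt(6)*b/10) + C4*cos(5^(3/4)*sqrt(6)*b/10)


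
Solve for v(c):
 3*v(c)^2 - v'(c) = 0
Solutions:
 v(c) = -1/(C1 + 3*c)


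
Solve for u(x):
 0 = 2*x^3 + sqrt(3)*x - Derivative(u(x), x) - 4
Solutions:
 u(x) = C1 + x^4/2 + sqrt(3)*x^2/2 - 4*x


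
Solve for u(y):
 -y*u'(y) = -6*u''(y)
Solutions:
 u(y) = C1 + C2*erfi(sqrt(3)*y/6)


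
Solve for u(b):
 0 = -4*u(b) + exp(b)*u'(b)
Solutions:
 u(b) = C1*exp(-4*exp(-b))


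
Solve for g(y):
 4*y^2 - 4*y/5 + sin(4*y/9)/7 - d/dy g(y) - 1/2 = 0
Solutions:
 g(y) = C1 + 4*y^3/3 - 2*y^2/5 - y/2 - 9*cos(4*y/9)/28


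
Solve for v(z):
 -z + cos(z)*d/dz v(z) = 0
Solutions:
 v(z) = C1 + Integral(z/cos(z), z)


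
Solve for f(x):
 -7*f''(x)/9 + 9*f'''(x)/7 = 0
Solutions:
 f(x) = C1 + C2*x + C3*exp(49*x/81)


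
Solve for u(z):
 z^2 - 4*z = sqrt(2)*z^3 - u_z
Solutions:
 u(z) = C1 + sqrt(2)*z^4/4 - z^3/3 + 2*z^2


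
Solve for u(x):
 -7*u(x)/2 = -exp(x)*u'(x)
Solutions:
 u(x) = C1*exp(-7*exp(-x)/2)


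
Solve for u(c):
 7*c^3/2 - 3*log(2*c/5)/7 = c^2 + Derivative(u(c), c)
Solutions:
 u(c) = C1 + 7*c^4/8 - c^3/3 - 3*c*log(c)/7 - 3*c*log(2)/7 + 3*c/7 + 3*c*log(5)/7


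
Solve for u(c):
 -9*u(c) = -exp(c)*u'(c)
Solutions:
 u(c) = C1*exp(-9*exp(-c))


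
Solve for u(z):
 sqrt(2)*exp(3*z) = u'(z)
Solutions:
 u(z) = C1 + sqrt(2)*exp(3*z)/3


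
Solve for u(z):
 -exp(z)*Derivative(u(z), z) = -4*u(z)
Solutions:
 u(z) = C1*exp(-4*exp(-z))


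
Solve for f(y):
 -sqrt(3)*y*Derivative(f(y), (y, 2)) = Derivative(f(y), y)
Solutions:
 f(y) = C1 + C2*y^(1 - sqrt(3)/3)


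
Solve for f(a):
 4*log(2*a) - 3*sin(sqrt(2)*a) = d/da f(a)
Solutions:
 f(a) = C1 + 4*a*log(a) - 4*a + 4*a*log(2) + 3*sqrt(2)*cos(sqrt(2)*a)/2


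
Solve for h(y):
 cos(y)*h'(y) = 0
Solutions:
 h(y) = C1


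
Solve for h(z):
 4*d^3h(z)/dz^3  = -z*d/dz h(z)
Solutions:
 h(z) = C1 + Integral(C2*airyai(-2^(1/3)*z/2) + C3*airybi(-2^(1/3)*z/2), z)


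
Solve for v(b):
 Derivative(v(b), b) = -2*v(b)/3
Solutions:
 v(b) = C1*exp(-2*b/3)


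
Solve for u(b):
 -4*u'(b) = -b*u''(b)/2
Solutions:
 u(b) = C1 + C2*b^9


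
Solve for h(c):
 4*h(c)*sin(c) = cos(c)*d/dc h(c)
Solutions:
 h(c) = C1/cos(c)^4


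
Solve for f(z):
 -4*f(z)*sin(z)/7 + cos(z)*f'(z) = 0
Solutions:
 f(z) = C1/cos(z)^(4/7)


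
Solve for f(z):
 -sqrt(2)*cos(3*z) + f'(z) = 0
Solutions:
 f(z) = C1 + sqrt(2)*sin(3*z)/3


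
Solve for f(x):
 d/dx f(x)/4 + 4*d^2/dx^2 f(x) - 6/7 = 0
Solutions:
 f(x) = C1 + C2*exp(-x/16) + 24*x/7


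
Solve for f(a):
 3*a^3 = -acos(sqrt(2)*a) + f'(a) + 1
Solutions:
 f(a) = C1 + 3*a^4/4 + a*acos(sqrt(2)*a) - a - sqrt(2)*sqrt(1 - 2*a^2)/2


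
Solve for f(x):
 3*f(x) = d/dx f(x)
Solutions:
 f(x) = C1*exp(3*x)


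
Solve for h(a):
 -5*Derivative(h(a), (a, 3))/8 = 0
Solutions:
 h(a) = C1 + C2*a + C3*a^2


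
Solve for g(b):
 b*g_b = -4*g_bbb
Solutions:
 g(b) = C1 + Integral(C2*airyai(-2^(1/3)*b/2) + C3*airybi(-2^(1/3)*b/2), b)


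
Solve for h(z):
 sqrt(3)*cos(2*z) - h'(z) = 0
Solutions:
 h(z) = C1 + sqrt(3)*sin(2*z)/2


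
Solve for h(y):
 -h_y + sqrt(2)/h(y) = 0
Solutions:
 h(y) = -sqrt(C1 + 2*sqrt(2)*y)
 h(y) = sqrt(C1 + 2*sqrt(2)*y)


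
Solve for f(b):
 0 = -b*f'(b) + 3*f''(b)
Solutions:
 f(b) = C1 + C2*erfi(sqrt(6)*b/6)


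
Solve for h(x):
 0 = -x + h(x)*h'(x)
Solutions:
 h(x) = -sqrt(C1 + x^2)
 h(x) = sqrt(C1 + x^2)


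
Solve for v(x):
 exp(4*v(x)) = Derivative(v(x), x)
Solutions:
 v(x) = log(-(-1/(C1 + 4*x))^(1/4))
 v(x) = log(-1/(C1 + 4*x))/4
 v(x) = log(-I*(-1/(C1 + 4*x))^(1/4))
 v(x) = log(I*(-1/(C1 + 4*x))^(1/4))


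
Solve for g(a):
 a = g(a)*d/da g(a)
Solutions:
 g(a) = -sqrt(C1 + a^2)
 g(a) = sqrt(C1 + a^2)


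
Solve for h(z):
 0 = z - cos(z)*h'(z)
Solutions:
 h(z) = C1 + Integral(z/cos(z), z)


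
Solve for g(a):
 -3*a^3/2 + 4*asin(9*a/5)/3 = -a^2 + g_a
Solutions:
 g(a) = C1 - 3*a^4/8 + a^3/3 + 4*a*asin(9*a/5)/3 + 4*sqrt(25 - 81*a^2)/27


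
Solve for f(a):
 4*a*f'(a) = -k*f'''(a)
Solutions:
 f(a) = C1 + Integral(C2*airyai(2^(2/3)*a*(-1/k)^(1/3)) + C3*airybi(2^(2/3)*a*(-1/k)^(1/3)), a)


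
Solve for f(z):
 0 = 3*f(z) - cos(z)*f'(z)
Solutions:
 f(z) = C1*(sin(z) + 1)^(3/2)/(sin(z) - 1)^(3/2)


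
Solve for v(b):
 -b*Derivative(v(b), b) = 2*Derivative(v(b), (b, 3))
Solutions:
 v(b) = C1 + Integral(C2*airyai(-2^(2/3)*b/2) + C3*airybi(-2^(2/3)*b/2), b)


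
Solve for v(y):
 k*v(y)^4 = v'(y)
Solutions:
 v(y) = (-1/(C1 + 3*k*y))^(1/3)
 v(y) = (-1/(C1 + k*y))^(1/3)*(-3^(2/3) - 3*3^(1/6)*I)/6
 v(y) = (-1/(C1 + k*y))^(1/3)*(-3^(2/3) + 3*3^(1/6)*I)/6


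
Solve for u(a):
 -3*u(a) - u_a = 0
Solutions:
 u(a) = C1*exp(-3*a)


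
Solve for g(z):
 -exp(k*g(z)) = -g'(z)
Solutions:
 g(z) = Piecewise((log(-1/(C1*k + k*z))/k, Ne(k, 0)), (nan, True))
 g(z) = Piecewise((C1 + z, Eq(k, 0)), (nan, True))


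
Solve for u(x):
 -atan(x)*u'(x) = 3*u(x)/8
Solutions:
 u(x) = C1*exp(-3*Integral(1/atan(x), x)/8)


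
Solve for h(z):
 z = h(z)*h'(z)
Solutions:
 h(z) = -sqrt(C1 + z^2)
 h(z) = sqrt(C1 + z^2)


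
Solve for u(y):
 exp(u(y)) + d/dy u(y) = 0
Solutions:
 u(y) = log(1/(C1 + y))
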